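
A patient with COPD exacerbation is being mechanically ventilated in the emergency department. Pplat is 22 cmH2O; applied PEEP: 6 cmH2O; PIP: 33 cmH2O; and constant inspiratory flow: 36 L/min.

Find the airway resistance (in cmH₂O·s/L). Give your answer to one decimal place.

18.3

Flow: 36 L/min ÷ 60 = 0.6 L/s.
Raw = (PIP − Pplat) / flow = (33 − 22) / 0.6 = 11.0 / 0.6 = 18.333 cmH2O·s/L.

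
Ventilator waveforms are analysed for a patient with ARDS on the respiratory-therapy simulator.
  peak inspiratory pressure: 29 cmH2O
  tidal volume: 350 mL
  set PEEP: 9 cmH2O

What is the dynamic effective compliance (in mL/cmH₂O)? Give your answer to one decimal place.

17.5

Dynamic compliance = Vt / (PIP − PEEP) = 350 / (29 − 9) = 350 / 20.0 = 17.5 mL/cmH2O.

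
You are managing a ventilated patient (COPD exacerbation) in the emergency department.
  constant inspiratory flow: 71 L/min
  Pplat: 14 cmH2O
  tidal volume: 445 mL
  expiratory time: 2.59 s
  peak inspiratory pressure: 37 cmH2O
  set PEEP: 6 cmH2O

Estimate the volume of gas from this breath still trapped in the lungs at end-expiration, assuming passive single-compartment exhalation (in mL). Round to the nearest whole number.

41

Flow: 71 L/min ÷ 60 = 1.1833 L/s.
R = (PIP − Pplat)/V̇ = (37 − 14) / 1.1833 = 23.0/1.1833 = 19.437 cmH2O·s/L.
C = Vt/(Pplat − PEEP) = 445.0 / (14 − 6) = 445.0/8.0 = 55.625 mL/cmH2O.
τ = R × C = 19.437 × 0.05563 L/cmH2O = 1.081 s.
Fraction remaining = e^(−Te/τ) = e^(−2.59/1.081) = 0.09109.
Trapped volume = 445.0 × 0.09109 = 40.535 mL.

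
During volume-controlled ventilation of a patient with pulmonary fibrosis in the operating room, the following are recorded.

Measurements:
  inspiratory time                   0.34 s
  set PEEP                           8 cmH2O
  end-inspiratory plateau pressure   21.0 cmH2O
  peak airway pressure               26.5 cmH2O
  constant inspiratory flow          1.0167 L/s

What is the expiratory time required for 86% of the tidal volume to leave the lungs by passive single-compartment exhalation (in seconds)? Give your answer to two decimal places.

Vt = flow × Ti = 1.0167 L/s × 0.34 s × 1000 mL/L = 345.68 mL.
R = (PIP − Pplat)/V̇ = (26.5 − 21.0) / 1.0167 = 5.5/1.0167 = 5.41 cmH2O·s/L.
C = Vt/(Pplat − PEEP) = 345.68 / (21.0 − 8) = 345.68/13.0 = 26.591 mL/cmH2O.
τ = R × C = 5.41 × 0.02659 L/cmH2O = 0.1439 s.
t = −τ·ln(1 − 0.86) = −0.1439·ln(0.14) = 0.2829 s.

0.28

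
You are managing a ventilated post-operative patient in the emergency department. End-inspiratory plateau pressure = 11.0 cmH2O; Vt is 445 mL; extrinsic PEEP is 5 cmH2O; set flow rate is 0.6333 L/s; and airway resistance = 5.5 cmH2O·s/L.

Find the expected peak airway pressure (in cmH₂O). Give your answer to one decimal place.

14.5

PIP = Pplat + Raw × flow = 11.0 + 5.5 × 0.6333 = 11.0 + 3.483 = 14.483 cmH2O.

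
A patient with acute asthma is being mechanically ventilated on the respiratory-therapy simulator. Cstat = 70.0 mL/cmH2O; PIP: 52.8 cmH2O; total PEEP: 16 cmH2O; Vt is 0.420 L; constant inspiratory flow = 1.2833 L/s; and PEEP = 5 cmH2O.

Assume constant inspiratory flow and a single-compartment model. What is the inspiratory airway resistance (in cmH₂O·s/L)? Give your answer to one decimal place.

24.0

Total PEEP = 16 cmH2O (set 5 + intrinsic 11); this is the baseline alveolar pressure.
Equation of motion (constant flow): PIP = Vt/C + R·V̇ + PEEP.
R·V̇ = PIP − Vt/C − PEEP = 52.8 − 420/70.0 − 16 = 52.8 − 6.0 − 16 = 30.8 cmH2O.
R = 30.8 / 1.2833 = 24.001 cmH2O·s/L.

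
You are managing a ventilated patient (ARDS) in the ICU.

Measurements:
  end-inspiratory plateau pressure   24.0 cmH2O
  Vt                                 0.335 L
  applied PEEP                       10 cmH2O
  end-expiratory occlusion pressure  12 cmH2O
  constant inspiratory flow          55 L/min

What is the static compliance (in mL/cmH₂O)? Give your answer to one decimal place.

27.9

End-expiratory occlusion gives total PEEP = 12 cmH2O (intrinsic PEEP = 12 − 10 = 2). Use total PEEP for the elastic gradient.
Cstat = Vt / (Pplat − PEEPtotal) = 335 / (24.0 − 12) = 335 / 12.0 = 27.917 mL/cmH2O.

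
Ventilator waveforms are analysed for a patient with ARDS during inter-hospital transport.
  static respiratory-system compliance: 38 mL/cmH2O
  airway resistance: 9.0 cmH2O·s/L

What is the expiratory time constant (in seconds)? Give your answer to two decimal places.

τ = R × C = 9.0 × 38 mL/cmH2O = 9.0 × 0.038 L/cmH2O = 0.342 s.

0.34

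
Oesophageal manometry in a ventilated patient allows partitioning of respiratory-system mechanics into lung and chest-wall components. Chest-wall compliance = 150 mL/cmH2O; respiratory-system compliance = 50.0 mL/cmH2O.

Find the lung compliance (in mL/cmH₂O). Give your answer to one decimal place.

75.0

1/CL = 1/Crs − 1/Ccw.
1/CL = 1/50.0 − 1/150 = 0.01333.
CL = 75.019 mL/cmH2O.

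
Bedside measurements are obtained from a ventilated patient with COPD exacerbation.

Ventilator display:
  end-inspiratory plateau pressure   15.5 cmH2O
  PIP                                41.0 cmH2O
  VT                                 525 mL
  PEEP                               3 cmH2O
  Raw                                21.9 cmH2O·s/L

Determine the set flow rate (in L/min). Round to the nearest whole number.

70

flow = (PIP − Pplat) / Raw = (41.0 − 15.5) / 21.9 = 1.164 L/s × 60 = 69.84 L/min.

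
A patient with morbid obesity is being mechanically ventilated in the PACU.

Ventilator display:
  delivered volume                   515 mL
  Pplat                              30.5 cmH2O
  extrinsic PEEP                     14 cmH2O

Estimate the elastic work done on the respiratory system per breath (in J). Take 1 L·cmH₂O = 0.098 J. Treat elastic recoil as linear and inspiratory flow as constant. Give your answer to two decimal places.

Elastic work ≈ ½ × (Pplat − PEEP) × Vt = 0.5 × (30.5 − 14) × 0.515 L = 0.5 × 16.5 × 0.515 = 4.249 L·cmH2O.
× 0.098 J/(L·cmH2O) → 0.4164 J.

0.42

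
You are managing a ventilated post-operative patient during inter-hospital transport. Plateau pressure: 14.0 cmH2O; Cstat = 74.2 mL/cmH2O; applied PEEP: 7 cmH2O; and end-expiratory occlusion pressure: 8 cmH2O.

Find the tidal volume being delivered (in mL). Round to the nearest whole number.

445

End-expiratory occlusion gives total PEEP = 8 cmH2O (intrinsic PEEP = 8 − 7 = 1). Use total PEEP for the elastic gradient.
Vt = Cstat × (Pplat − PEEPtotal) = 74.2 × (14.0 − 8) = 74.2 × 6.0 = 445.2 mL.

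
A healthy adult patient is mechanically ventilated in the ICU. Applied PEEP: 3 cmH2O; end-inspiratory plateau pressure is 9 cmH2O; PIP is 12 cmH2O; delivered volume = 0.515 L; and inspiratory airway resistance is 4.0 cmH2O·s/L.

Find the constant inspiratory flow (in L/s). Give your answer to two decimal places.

0.75

flow = (PIP − Pplat) / Raw = 3.0 / 4.0 = 0.75 L/s.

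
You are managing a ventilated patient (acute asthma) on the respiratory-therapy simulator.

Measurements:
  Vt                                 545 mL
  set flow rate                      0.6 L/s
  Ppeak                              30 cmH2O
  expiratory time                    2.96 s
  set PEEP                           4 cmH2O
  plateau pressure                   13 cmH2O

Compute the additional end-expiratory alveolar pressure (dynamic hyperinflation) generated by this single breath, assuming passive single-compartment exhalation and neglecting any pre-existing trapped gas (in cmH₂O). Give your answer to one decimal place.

1.6

R = (PIP − Pplat)/V̇ = (30 − 13) / 0.6 = 17.0/0.6 = 28.333 cmH2O·s/L.
C = Vt/(Pplat − PEEP) = 545.0 / (13 − 4) = 545.0/9.0 = 60.556 mL/cmH2O.
τ = R × C = 28.333 × 0.06056 L/cmH2O = 1.716 s.
Fraction remaining = e^(−Te/τ) = e^(−2.96/1.716) = 0.1782; trapped volume = 545.0 × 0.1782 = 97.119 mL.
Additional alveolar pressure from trapping ≈ V_trapped / C = 97.119 / 60.556 = 1.604 cmH2O.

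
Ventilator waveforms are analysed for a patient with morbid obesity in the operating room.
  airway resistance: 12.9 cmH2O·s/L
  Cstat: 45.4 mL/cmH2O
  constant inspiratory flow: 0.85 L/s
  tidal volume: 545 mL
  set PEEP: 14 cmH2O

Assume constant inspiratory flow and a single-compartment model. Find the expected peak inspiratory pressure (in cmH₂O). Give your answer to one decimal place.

Equation of motion (constant flow): PIP = Vt/C + R·V̇ + PEEP.
PIP = 545/45.4 + 12.9×0.85 + 14 = 12.004 + 10.965 + 14 = 36.969 cmH2O.

37.0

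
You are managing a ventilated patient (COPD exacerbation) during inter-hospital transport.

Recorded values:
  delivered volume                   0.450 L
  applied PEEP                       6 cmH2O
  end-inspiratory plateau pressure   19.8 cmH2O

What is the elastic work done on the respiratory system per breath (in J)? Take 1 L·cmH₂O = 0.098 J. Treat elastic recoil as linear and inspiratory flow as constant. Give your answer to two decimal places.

0.30

Elastic work ≈ ½ × (Pplat − PEEP) × Vt = 0.5 × (19.8 − 6) × 0.450 L = 0.5 × 13.8 × 0.450 = 3.105 L·cmH2O.
× 0.098 J/(L·cmH2O) → 0.3043 J.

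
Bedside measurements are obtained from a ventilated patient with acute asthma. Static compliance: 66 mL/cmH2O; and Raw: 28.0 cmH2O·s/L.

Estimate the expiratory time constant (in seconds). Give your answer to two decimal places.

τ = R × C = 28.0 × 66 mL/cmH2O = 28.0 × 0.066 L/cmH2O = 1.848 s.

1.85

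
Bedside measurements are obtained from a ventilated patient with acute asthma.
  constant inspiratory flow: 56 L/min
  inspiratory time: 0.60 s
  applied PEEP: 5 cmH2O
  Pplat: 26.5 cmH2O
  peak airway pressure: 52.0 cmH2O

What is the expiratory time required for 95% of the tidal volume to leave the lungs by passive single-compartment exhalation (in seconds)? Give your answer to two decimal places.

Flow: 56 L/min ÷ 60 = 0.9333 L/s.
Vt = flow × Ti = 0.9333 L/s × 0.60 s × 1000 mL/L = 559.98 mL.
R = (PIP − Pplat)/V̇ = (52.0 − 26.5) / 0.9333 = 25.5/0.9333 = 27.322 cmH2O·s/L.
C = Vt/(Pplat − PEEP) = 559.98 / (26.5 − 5) = 559.98/21.5 = 26.046 mL/cmH2O.
τ = R × C = 27.322 × 0.02605 L/cmH2O = 0.7117 s.
t = −τ·ln(1 − 0.95) = −0.7117·ln(0.05) = 2.132 s.

2.13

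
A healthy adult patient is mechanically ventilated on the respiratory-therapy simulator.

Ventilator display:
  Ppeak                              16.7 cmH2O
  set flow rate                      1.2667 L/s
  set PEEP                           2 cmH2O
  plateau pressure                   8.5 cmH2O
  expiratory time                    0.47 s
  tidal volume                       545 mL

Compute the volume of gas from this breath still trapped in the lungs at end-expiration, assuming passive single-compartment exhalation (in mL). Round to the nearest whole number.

229

R = (PIP − Pplat)/V̇ = (16.7 − 8.5) / 1.2667 = 8.2/1.2667 = 6.474 cmH2O·s/L.
C = Vt/(Pplat − PEEP) = 545.0 / (8.5 − 2) = 545.0/6.5 = 83.846 mL/cmH2O.
τ = R × C = 6.474 × 0.08385 L/cmH2O = 0.5428 s.
Fraction remaining = e^(−Te/τ) = e^(−0.47/0.5428) = 0.4207.
Trapped volume = 545.0 × 0.4207 = 229.28 mL.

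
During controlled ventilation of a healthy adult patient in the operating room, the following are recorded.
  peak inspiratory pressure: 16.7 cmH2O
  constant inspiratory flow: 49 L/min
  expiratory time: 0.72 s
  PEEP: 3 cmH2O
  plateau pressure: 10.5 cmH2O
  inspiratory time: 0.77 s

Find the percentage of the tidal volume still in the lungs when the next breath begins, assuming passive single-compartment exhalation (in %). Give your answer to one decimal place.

Flow: 49 L/min ÷ 60 = 0.8167 L/s.
Vt = flow × Ti = 0.8167 L/s × 0.77 s × 1000 mL/L = 628.86 mL.
R = (PIP − Pplat)/V̇ = (16.7 − 10.5) / 0.8167 = 6.2/0.8167 = 7.592 cmH2O·s/L.
C = Vt/(Pplat − PEEP) = 628.86 / (10.5 − 3) = 628.86/7.5 = 83.848 mL/cmH2O.
τ = R × C = 7.592 × 0.08385 L/cmH2O = 0.6366 s.
Fraction remaining at end-expiration = e^(−Te/τ) = e^(−0.72/0.6366) = 0.3227 → 32.27%.

32.3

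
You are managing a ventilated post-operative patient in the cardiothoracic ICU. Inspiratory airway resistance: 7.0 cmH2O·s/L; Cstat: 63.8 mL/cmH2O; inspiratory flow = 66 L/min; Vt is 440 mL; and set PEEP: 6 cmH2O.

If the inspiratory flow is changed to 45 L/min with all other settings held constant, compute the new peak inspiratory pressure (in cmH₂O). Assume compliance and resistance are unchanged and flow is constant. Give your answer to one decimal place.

Flow: 66 L/min ÷ 60 = 1.1 L/s.
New flow: 45 L/min ÷ 60 = 0.75 L/s.
PIP = Vt/C + R·V̇ + PEEP (constant-flow equation of motion).
Only the resistive term changes: ΔPIP = R × ΔV̇ = 7.0 × (0.75 − 1.1) = 7.0 × -0.35 = -2.45 cmH2O.
Original PIP = 440/63.8 + 7.0×1.1 + 6 = 20.597 cmH2O; new PIP = 20.597 + (-2.45) = 18.147 cmH2O.

18.1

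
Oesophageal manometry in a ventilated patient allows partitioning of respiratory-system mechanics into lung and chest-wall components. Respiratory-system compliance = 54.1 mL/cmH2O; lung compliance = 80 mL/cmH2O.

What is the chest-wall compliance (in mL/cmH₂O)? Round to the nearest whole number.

167

1/Ccw = 1/Crs − 1/CL.
1/Ccw = 1/54.1 − 1/80 = 0.005984.
Ccw = 167.11 mL/cmH2O.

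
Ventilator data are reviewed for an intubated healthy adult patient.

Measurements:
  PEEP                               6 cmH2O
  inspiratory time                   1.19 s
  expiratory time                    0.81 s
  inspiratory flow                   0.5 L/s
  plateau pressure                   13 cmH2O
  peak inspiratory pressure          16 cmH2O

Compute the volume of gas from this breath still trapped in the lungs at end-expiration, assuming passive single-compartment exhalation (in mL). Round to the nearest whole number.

122

Vt = flow × Ti = 0.5 L/s × 1.19 s × 1000 mL/L = 595.0 mL.
R = (PIP − Pplat)/V̇ = (16 − 13) / 0.5 = 3.0/0.5 = 6.0 cmH2O·s/L.
C = Vt/(Pplat − PEEP) = 595.0 / (13 − 6) = 595.0/7.0 = 85.0 mL/cmH2O.
τ = R × C = 6.0 × 0.085 L/cmH2O = 0.51 s.
Fraction remaining = e^(−Te/τ) = e^(−0.81/0.51) = 0.2043.
Trapped volume = 595.0 × 0.2043 = 121.56 mL.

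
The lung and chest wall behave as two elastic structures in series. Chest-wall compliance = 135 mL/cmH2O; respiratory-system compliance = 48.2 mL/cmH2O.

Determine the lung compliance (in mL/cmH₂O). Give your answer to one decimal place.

1/CL = 1/Crs − 1/Ccw.
1/CL = 1/48.2 − 1/135 = 0.01334.
CL = 74.963 mL/cmH2O.

75.0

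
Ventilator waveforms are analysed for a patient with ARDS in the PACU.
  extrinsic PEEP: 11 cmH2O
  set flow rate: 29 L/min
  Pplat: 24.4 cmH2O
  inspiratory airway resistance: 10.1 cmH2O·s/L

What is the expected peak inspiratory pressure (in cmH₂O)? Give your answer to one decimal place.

Flow: 29 L/min ÷ 60 = 0.4833 L/s.
PIP = Pplat + Raw × flow = 24.4 + 10.1 × 0.4833 = 24.4 + 4.881 = 29.281 cmH2O.

29.3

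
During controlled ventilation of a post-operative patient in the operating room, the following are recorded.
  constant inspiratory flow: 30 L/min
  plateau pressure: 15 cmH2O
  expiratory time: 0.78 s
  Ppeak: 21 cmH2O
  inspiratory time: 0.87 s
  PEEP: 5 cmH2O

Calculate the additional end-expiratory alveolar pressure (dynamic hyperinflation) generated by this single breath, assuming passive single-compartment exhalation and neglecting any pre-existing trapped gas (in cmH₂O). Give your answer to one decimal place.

Flow: 30 L/min ÷ 60 = 0.5 L/s.
Vt = flow × Ti = 0.5 L/s × 0.87 s × 1000 mL/L = 435.0 mL.
R = (PIP − Pplat)/V̇ = (21 − 15) / 0.5 = 6.0/0.5 = 12.0 cmH2O·s/L.
C = Vt/(Pplat − PEEP) = 435.0 / (15 − 5) = 435.0/10.0 = 43.5 mL/cmH2O.
τ = R × C = 12.0 × 0.0435 L/cmH2O = 0.522 s.
Fraction remaining = e^(−Te/τ) = e^(−0.78/0.522) = 0.2244; trapped volume = 435.0 × 0.2244 = 97.614 mL.
Additional alveolar pressure from trapping ≈ V_trapped / C = 97.614 / 43.5 = 2.244 cmH2O.

2.2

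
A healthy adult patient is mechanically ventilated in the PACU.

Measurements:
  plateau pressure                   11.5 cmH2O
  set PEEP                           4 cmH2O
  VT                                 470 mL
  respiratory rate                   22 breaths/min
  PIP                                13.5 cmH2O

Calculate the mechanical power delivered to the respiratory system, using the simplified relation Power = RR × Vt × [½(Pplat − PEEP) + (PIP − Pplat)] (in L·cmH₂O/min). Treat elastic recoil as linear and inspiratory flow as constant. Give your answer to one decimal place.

Per-breath work = Vt × [½(Pplat−PEEP) + (PIP−Pplat)] = 0.470 × [0.5×7.5 + 2.0] = 0.470 × 5.75 = 2.703 L·cmH2O.
Power = 22 × 2.703 = 59.466 L·cmH2O/min.

59.5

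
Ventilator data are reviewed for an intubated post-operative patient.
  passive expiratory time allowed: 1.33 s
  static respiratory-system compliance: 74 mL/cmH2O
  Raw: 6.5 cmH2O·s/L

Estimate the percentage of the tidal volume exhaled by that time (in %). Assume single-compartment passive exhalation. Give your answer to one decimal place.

93.7

τ = R × C = 6.5 × 74 mL/cmH2O = 6.5 × 0.074 L/cmH2O = 0.481 s.
Passive exhalation: V(t)/V₀ = e^(−t/τ) = e^(−1.33/0.481) = 0.06297.
Fraction exhaled = 1 − 0.06297 = 0.937 → 93.7%.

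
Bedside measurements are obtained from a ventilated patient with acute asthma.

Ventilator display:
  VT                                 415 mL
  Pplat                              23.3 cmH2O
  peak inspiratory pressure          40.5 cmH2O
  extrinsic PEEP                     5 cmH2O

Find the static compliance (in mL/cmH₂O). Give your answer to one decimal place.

22.7

Cstat = Vt / (Pplat − PEEP) = 415 / (23.3 − 5) = 415 / 18.3 = 22.678 mL/cmH2O.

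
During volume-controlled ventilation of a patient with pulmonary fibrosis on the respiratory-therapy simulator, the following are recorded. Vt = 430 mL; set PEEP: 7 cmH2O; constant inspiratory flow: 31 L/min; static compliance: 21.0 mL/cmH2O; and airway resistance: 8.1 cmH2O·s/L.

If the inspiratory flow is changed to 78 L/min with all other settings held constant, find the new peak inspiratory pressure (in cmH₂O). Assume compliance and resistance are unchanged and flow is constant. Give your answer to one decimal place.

38.0

Flow: 31 L/min ÷ 60 = 0.5167 L/s.
New flow: 78 L/min ÷ 60 = 1.3 L/s.
PIP = Vt/C + R·V̇ + PEEP (constant-flow equation of motion).
Only the resistive term changes: ΔPIP = R × ΔV̇ = 8.1 × (1.3 − 0.5167) = 8.1 × 0.7833 = 6.345 cmH2O.
Original PIP = 430/21.0 + 8.1×0.5167 + 7 = 31.661 cmH2O; new PIP = 31.661 + (6.345) = 38.006 cmH2O.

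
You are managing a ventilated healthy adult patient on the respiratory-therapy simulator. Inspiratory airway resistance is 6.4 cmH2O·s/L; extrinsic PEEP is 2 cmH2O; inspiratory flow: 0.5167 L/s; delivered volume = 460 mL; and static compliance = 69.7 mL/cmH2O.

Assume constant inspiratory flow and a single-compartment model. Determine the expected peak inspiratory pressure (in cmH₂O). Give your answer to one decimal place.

Equation of motion (constant flow): PIP = Vt/C + R·V̇ + PEEP.
PIP = 460/69.7 + 6.4×0.5167 + 2 = 6.6 + 3.307 + 2 = 11.907 cmH2O.

11.9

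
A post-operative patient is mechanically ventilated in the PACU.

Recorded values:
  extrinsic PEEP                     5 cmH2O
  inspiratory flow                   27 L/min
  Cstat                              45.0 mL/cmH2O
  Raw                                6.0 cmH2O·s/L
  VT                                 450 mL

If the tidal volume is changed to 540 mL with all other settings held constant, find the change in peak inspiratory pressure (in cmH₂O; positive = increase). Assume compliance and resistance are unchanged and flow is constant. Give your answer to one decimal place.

2.0

PIP = Vt/C + R·V̇ + PEEP (constant-flow equation of motion).
Only the elastic term changes: ΔPIP = ΔVt / C = (540 − 450) / 45.0 = 2.0 cmH2O.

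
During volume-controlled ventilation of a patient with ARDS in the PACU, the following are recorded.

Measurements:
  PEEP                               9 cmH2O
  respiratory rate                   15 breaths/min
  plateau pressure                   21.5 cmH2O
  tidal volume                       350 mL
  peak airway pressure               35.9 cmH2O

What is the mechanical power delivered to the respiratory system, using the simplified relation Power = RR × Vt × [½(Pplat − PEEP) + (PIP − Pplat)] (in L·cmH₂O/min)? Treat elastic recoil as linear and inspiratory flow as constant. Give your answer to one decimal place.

108.4

Per-breath work = Vt × [½(Pplat−PEEP) + (PIP−Pplat)] = 0.350 × [0.5×12.5 + 14.4] = 0.350 × 20.65 = 7.228 L·cmH2O.
Power = 15 × 7.228 = 108.42 L·cmH2O/min.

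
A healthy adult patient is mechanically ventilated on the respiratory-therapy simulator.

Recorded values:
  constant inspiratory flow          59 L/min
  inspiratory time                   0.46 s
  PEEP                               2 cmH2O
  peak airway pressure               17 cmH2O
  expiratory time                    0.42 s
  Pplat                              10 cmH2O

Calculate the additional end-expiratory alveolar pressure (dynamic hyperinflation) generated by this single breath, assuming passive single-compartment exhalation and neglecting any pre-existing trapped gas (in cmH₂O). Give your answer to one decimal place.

2.8

Flow: 59 L/min ÷ 60 = 0.9833 L/s.
Vt = flow × Ti = 0.9833 L/s × 0.46 s × 1000 mL/L = 452.32 mL.
R = (PIP − Pplat)/V̇ = (17 − 10) / 0.9833 = 7.0/0.9833 = 7.119 cmH2O·s/L.
C = Vt/(Pplat − PEEP) = 452.32 / (10 − 2) = 452.32/8.0 = 56.54 mL/cmH2O.
τ = R × C = 7.119 × 0.05654 L/cmH2O = 0.4025 s.
Fraction remaining = e^(−Te/τ) = e^(−0.42/0.4025) = 0.3522; trapped volume = 452.32 × 0.3522 = 159.31 mL.
Additional alveolar pressure from trapping ≈ V_trapped / C = 159.31 / 56.54 = 2.818 cmH2O.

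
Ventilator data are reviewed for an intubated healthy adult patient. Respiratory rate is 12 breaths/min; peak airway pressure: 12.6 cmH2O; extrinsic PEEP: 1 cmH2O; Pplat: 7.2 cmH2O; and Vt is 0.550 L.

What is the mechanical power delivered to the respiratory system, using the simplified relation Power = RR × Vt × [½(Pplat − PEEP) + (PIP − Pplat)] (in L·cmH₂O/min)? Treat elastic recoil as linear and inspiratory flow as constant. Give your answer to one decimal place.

56.1

Per-breath work = Vt × [½(Pplat−PEEP) + (PIP−Pplat)] = 0.550 × [0.5×6.2 + 5.4] = 0.550 × 8.5 = 4.675 L·cmH2O.
Power = 12 × 4.675 = 56.1 L·cmH2O/min.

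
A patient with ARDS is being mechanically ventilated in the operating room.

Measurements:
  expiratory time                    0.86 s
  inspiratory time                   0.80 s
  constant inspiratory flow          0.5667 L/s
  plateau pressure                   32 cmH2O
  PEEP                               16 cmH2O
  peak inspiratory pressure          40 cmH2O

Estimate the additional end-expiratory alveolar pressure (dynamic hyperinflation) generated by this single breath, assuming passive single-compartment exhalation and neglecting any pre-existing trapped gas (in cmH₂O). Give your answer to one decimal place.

Vt = flow × Ti = 0.5667 L/s × 0.80 s × 1000 mL/L = 453.36 mL.
R = (PIP − Pplat)/V̇ = (40 − 32) / 0.5667 = 8.0/0.5667 = 14.117 cmH2O·s/L.
C = Vt/(Pplat − PEEP) = 453.36 / (32 − 16) = 453.36/16.0 = 28.335 mL/cmH2O.
τ = R × C = 14.117 × 0.02834 L/cmH2O = 0.4001 s.
Fraction remaining = e^(−Te/τ) = e^(−0.86/0.4001) = 0.1165; trapped volume = 453.36 × 0.1165 = 52.816 mL.
Additional alveolar pressure from trapping ≈ V_trapped / C = 52.816 / 28.335 = 1.864 cmH2O.

1.9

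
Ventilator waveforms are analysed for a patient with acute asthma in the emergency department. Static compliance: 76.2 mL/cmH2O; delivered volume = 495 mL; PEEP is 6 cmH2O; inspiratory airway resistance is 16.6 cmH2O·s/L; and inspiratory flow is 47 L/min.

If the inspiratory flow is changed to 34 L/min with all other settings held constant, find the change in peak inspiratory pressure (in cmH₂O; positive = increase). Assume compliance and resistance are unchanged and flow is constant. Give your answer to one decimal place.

Flow: 47 L/min ÷ 60 = 0.7833 L/s.
New flow: 34 L/min ÷ 60 = 0.5667 L/s.
PIP = Vt/C + R·V̇ + PEEP (constant-flow equation of motion).
Only the resistive term changes: ΔPIP = R × ΔV̇ = 16.6 × (0.5667 − 0.7833) = 16.6 × -0.2166 = -3.596 cmH2O.

-3.6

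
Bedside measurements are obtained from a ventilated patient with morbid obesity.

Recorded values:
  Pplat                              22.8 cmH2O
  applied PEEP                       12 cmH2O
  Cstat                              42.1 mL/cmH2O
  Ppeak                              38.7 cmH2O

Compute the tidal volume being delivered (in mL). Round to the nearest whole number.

455

Vt = Cstat × (Pplat − PEEP) = 42.1 × (22.8 − 12) = 42.1 × 10.8 = 454.68 mL.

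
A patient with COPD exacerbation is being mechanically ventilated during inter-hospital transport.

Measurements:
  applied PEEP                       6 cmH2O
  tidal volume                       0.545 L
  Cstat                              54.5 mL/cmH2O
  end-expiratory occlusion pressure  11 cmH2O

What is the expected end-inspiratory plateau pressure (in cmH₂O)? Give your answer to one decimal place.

21.0

End-expiratory occlusion gives total PEEP = 11 cmH2O (intrinsic PEEP = 11 − 6 = 5). Use total PEEP for the elastic gradient.
Pplat = PEEPtotal + Vt / Cstat = 11 + 545 / 54.5 = 11 + 10.0 = 21.0 cmH2O.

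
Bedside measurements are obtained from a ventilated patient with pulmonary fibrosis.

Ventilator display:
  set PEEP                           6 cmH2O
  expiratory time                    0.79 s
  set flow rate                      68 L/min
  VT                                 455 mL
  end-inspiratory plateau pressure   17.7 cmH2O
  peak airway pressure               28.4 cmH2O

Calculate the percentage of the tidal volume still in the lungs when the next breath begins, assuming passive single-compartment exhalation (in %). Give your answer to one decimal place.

11.6

Flow: 68 L/min ÷ 60 = 1.1333 L/s.
R = (PIP − Pplat)/V̇ = (28.4 − 17.7) / 1.1333 = 10.7/1.1333 = 9.441 cmH2O·s/L.
C = Vt/(Pplat − PEEP) = 455.0 / (17.7 − 6) = 455.0/11.7 = 38.889 mL/cmH2O.
τ = R × C = 9.441 × 0.03889 L/cmH2O = 0.3672 s.
Fraction remaining at end-expiration = e^(−Te/τ) = e^(−0.79/0.3672) = 0.1163 → 11.63%.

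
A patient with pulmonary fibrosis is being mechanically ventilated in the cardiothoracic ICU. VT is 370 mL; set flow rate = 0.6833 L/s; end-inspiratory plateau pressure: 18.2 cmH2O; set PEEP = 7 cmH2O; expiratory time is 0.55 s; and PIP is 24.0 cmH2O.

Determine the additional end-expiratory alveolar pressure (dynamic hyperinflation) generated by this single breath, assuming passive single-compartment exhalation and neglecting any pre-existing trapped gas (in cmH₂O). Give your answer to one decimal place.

R = (PIP − Pplat)/V̇ = (24.0 − 18.2) / 0.6833 = 5.8/0.6833 = 8.488 cmH2O·s/L.
C = Vt/(Pplat − PEEP) = 370.0 / (18.2 − 7) = 370.0/11.2 = 33.036 mL/cmH2O.
τ = R × C = 8.488 × 0.03304 L/cmH2O = 0.2804 s.
Fraction remaining = e^(−Te/τ) = e^(−0.55/0.2804) = 0.1406; trapped volume = 370.0 × 0.1406 = 52.022 mL.
Additional alveolar pressure from trapping ≈ V_trapped / C = 52.022 / 33.036 = 1.575 cmH2O.

1.6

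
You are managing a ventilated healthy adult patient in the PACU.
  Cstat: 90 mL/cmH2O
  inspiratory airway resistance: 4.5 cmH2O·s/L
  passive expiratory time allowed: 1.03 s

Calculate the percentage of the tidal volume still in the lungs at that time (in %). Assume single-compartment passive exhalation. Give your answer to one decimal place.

7.9

τ = R × C = 4.5 × 90 mL/cmH2O = 4.5 × 0.090 L/cmH2O = 0.405 s.
Passive exhalation: V(t)/V₀ = e^(−t/τ) = e^(−1.03/0.405) = 0.07861.
Fraction remaining = 0.07861 → 7.861%.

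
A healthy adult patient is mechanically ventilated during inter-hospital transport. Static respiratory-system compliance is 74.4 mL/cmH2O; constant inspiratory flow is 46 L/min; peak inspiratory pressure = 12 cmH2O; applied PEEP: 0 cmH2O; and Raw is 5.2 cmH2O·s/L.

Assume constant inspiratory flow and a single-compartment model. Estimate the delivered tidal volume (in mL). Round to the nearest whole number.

Flow: 46 L/min ÷ 60 = 0.7667 L/s.
Equation of motion (constant flow): PIP = Vt/C + R·V̇ + PEEP.
Vt/C = PIP − R·V̇ − PEEP = 12 − 3.987 − 0 = 8.013 cmH2O.
Vt = C × 8.013 = 74.4 × 8.013 = 596.17 mL.

596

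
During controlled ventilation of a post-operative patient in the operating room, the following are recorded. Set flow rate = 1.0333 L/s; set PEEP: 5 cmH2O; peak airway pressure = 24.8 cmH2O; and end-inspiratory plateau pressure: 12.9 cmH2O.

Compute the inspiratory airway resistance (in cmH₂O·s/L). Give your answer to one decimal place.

Raw = (PIP − Pplat) / flow = (24.8 − 12.9) / 1.0333 = 11.9 / 1.0333 = 11.517 cmH2O·s/L.

11.5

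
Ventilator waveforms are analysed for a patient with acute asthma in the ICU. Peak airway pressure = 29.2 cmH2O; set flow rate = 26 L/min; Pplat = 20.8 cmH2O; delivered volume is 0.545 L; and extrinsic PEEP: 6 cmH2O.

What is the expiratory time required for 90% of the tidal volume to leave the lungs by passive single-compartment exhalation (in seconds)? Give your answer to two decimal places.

1.64

Flow: 26 L/min ÷ 60 = 0.4333 L/s.
R = (PIP − Pplat)/V̇ = (29.2 − 20.8) / 0.4333 = 8.4/0.4333 = 19.386 cmH2O·s/L.
C = Vt/(Pplat − PEEP) = 545.0 / (20.8 − 6) = 545.0/14.8 = 36.824 mL/cmH2O.
τ = R × C = 19.386 × 0.03682 L/cmH2O = 0.7138 s.
t = −τ·ln(1 − 0.90) = −0.7138·ln(0.1) = 1.644 s.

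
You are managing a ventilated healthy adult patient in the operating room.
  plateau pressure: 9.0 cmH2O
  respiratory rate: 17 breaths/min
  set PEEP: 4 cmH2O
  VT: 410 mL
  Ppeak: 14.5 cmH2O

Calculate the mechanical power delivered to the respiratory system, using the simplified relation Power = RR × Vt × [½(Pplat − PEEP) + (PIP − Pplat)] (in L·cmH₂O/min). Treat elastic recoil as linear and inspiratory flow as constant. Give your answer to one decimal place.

55.8

Per-breath work = Vt × [½(Pplat−PEEP) + (PIP−Pplat)] = 0.410 × [0.5×5.0 + 5.5] = 0.410 × 8.0 = 3.28 L·cmH2O.
Power = 17 × 3.28 = 55.76 L·cmH2O/min.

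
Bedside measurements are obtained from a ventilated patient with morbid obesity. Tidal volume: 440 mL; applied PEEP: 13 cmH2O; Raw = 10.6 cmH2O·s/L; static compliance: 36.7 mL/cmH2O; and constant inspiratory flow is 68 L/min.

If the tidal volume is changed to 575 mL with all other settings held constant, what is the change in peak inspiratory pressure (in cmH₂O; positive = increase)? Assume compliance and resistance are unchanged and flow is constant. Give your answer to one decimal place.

3.7

PIP = Vt/C + R·V̇ + PEEP (constant-flow equation of motion).
Only the elastic term changes: ΔPIP = ΔVt / C = (575 − 440) / 36.7 = 3.678 cmH2O.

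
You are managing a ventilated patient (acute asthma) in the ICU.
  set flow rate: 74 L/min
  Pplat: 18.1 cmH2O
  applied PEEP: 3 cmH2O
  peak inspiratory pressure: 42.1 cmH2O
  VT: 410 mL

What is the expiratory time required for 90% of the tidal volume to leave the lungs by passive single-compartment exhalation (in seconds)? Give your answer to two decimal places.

1.22

Flow: 74 L/min ÷ 60 = 1.2333 L/s.
R = (PIP − Pplat)/V̇ = (42.1 − 18.1) / 1.2333 = 24.0/1.2333 = 19.46 cmH2O·s/L.
C = Vt/(Pplat − PEEP) = 410.0 / (18.1 − 3) = 410.0/15.1 = 27.152 mL/cmH2O.
τ = R × C = 19.46 × 0.02715 L/cmH2O = 0.5283 s.
t = −τ·ln(1 − 0.90) = −0.5283·ln(0.1) = 1.216 s.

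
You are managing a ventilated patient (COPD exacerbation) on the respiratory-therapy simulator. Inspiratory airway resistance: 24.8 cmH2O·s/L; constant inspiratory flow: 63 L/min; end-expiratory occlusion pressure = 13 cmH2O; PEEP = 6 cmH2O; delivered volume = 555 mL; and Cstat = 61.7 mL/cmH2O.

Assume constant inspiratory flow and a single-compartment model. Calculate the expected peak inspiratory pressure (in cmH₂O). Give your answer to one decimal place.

48.0

Flow: 63 L/min ÷ 60 = 1.05 L/s.
Total PEEP = 13 cmH2O (set 6 + intrinsic 7); this is the baseline alveolar pressure.
Equation of motion (constant flow): PIP = Vt/C + R·V̇ + PEEP.
PIP = 555/61.7 + 24.8×1.05 + 13 = 8.995 + 26.04 + 13 = 48.035 cmH2O.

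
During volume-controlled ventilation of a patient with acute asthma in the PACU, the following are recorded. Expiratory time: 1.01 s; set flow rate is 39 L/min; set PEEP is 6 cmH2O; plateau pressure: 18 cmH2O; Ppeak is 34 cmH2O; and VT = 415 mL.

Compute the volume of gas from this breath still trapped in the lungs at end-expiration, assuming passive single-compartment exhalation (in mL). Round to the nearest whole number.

127

Flow: 39 L/min ÷ 60 = 0.65 L/s.
R = (PIP − Pplat)/V̇ = (34 − 18) / 0.65 = 16.0/0.65 = 24.615 cmH2O·s/L.
C = Vt/(Pplat − PEEP) = 415.0 / (18 − 6) = 415.0/12.0 = 34.583 mL/cmH2O.
τ = R × C = 24.615 × 0.03458 L/cmH2O = 0.8512 s.
Fraction remaining = e^(−Te/τ) = e^(−1.01/0.8512) = 0.3053.
Trapped volume = 415.0 × 0.3053 = 126.7 mL.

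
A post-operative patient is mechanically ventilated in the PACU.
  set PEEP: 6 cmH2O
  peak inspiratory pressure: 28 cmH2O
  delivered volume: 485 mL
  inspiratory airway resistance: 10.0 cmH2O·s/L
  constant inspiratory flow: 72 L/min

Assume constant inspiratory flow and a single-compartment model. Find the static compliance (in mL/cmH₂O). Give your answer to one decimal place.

Flow: 72 L/min ÷ 60 = 1.2 L/s.
Equation of motion (constant flow): PIP = Vt/C + R·V̇ + PEEP.
Vt/C = PIP − R·V̇ − PEEP = 28 − 10.0×1.2 − 6 = 28 − 12.0 − 6 = 10.0 cmH2O.
C = Vt / 10.0 = 485 / 10.0 = 48.5 mL/cmH2O.

48.5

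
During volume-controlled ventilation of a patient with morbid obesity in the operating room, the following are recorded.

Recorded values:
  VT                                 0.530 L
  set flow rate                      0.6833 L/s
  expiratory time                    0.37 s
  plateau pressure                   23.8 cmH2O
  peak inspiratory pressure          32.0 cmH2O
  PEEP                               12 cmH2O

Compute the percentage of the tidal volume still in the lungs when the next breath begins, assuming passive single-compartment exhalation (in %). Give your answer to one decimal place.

50.3

R = (PIP − Pplat)/V̇ = (32.0 − 23.8) / 0.6833 = 8.2/0.6833 = 12.001 cmH2O·s/L.
C = Vt/(Pplat − PEEP) = 530.0 / (23.8 − 12) = 530.0/11.8 = 44.915 mL/cmH2O.
τ = R × C = 12.001 × 0.04492 L/cmH2O = 0.5391 s.
Fraction remaining at end-expiration = e^(−Te/τ) = e^(−0.37/0.5391) = 0.5034 → 50.34%.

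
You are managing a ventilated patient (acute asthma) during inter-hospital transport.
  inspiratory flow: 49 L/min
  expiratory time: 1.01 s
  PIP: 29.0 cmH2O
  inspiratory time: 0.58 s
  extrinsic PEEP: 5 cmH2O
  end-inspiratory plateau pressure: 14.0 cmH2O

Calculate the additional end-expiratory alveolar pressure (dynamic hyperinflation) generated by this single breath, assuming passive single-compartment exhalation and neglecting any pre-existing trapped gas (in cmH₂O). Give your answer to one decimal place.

Flow: 49 L/min ÷ 60 = 0.8167 L/s.
Vt = flow × Ti = 0.8167 L/s × 0.58 s × 1000 mL/L = 473.69 mL.
R = (PIP − Pplat)/V̇ = (29.0 − 14.0) / 0.8167 = 15.0/0.8167 = 18.367 cmH2O·s/L.
C = Vt/(Pplat − PEEP) = 473.69 / (14.0 − 5) = 473.69/9.0 = 52.632 mL/cmH2O.
τ = R × C = 18.367 × 0.05263 L/cmH2O = 0.9667 s.
Fraction remaining = e^(−Te/τ) = e^(−1.01/0.9667) = 0.3518; trapped volume = 473.69 × 0.3518 = 166.64 mL.
Additional alveolar pressure from trapping ≈ V_trapped / C = 166.64 / 52.632 = 3.166 cmH2O.

3.2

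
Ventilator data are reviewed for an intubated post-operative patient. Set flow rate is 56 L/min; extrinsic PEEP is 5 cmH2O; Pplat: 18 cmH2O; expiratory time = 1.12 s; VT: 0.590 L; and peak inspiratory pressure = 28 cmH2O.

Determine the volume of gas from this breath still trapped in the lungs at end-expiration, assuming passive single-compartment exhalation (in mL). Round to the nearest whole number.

59

Flow: 56 L/min ÷ 60 = 0.9333 L/s.
R = (PIP − Pplat)/V̇ = (28 − 18) / 0.9333 = 10.0/0.9333 = 10.715 cmH2O·s/L.
C = Vt/(Pplat − PEEP) = 590.0 / (18 − 5) = 590.0/13.0 = 45.385 mL/cmH2O.
τ = R × C = 10.715 × 0.04539 L/cmH2O = 0.4864 s.
Fraction remaining = e^(−Te/τ) = e^(−1.12/0.4864) = 0.1.
Trapped volume = 590.0 × 0.1 = 59.0 mL.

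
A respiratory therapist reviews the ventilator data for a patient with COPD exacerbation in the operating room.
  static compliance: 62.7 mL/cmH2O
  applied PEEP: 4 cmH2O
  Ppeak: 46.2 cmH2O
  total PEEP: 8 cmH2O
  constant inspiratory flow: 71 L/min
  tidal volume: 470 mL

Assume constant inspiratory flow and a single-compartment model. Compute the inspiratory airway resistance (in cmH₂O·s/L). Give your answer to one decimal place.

25.9

Flow: 71 L/min ÷ 60 = 1.1833 L/s.
Total PEEP = 8 cmH2O (set 4 + intrinsic 4); this is the baseline alveolar pressure.
Equation of motion (constant flow): PIP = Vt/C + R·V̇ + PEEP.
R·V̇ = PIP − Vt/C − PEEP = 46.2 − 470/62.7 − 8 = 46.2 − 7.496 − 8 = 30.704 cmH2O.
R = 30.704 / 1.1833 = 25.948 cmH2O·s/L.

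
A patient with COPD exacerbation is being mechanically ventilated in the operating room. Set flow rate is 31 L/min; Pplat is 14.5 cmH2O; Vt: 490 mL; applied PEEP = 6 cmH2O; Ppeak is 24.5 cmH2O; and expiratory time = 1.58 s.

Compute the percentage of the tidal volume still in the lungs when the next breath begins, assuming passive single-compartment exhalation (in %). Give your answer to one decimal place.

Flow: 31 L/min ÷ 60 = 0.5167 L/s.
R = (PIP − Pplat)/V̇ = (24.5 − 14.5) / 0.5167 = 10.0/0.5167 = 19.354 cmH2O·s/L.
C = Vt/(Pplat − PEEP) = 490.0 / (14.5 − 6) = 490.0/8.5 = 57.647 mL/cmH2O.
τ = R × C = 19.354 × 0.05765 L/cmH2O = 1.116 s.
Fraction remaining at end-expiration = e^(−Te/τ) = e^(−1.58/1.116) = 0.2427 → 24.27%.

24.3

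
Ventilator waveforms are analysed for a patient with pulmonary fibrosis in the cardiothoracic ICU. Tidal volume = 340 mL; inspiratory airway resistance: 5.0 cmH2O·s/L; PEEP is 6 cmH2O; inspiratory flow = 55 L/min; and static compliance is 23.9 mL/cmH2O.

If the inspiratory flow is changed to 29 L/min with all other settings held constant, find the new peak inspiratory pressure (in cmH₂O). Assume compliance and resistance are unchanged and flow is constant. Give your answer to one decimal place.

22.6

Flow: 55 L/min ÷ 60 = 0.9167 L/s.
New flow: 29 L/min ÷ 60 = 0.4833 L/s.
PIP = Vt/C + R·V̇ + PEEP (constant-flow equation of motion).
Only the resistive term changes: ΔPIP = R × ΔV̇ = 5.0 × (0.4833 − 0.9167) = 5.0 × -0.4334 = -2.167 cmH2O.
Original PIP = 340/23.9 + 5.0×0.9167 + 6 = 24.809 cmH2O; new PIP = 24.809 + (-2.167) = 22.642 cmH2O.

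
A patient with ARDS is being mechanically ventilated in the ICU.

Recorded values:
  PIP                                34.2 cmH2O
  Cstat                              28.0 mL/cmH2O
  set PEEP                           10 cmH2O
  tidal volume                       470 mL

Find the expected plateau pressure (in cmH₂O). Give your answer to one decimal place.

26.8

Pplat = PEEP + Vt / Cstat = 10 + 470 / 28.0 = 10 + 16.786 = 26.786 cmH2O.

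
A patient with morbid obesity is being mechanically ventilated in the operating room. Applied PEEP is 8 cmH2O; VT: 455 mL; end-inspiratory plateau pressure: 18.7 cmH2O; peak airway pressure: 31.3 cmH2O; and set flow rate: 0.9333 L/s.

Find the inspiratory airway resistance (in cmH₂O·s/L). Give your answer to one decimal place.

13.5

Raw = (PIP − Pplat) / flow = (31.3 − 18.7) / 0.9333 = 12.6 / 0.9333 = 13.5 cmH2O·s/L.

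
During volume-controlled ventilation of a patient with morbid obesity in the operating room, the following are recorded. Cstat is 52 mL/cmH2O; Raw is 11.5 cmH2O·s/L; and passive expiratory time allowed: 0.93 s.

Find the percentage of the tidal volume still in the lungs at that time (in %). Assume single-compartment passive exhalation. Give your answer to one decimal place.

21.1

τ = R × C = 11.5 × 52 mL/cmH2O = 11.5 × 0.052 L/cmH2O = 0.598 s.
Passive exhalation: V(t)/V₀ = e^(−t/τ) = e^(−0.93/0.598) = 0.2112.
Fraction remaining = 0.2112 → 21.12%.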